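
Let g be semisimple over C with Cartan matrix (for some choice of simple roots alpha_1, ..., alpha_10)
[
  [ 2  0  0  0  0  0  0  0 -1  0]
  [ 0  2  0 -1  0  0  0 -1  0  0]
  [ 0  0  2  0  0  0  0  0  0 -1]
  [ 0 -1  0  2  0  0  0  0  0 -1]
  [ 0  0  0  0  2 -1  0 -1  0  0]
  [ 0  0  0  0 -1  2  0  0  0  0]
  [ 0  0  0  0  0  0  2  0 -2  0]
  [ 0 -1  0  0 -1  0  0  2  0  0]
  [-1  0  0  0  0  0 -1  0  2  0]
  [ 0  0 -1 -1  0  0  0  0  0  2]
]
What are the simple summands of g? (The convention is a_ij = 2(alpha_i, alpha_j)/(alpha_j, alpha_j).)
A7 + C3

The diagram associated to this matrix has two connected components: the simple roots {alpha_2, alpha_3, alpha_4, alpha_5, alpha_6, alpha_8, alpha_10} form a chain of 7 nodes with single edges (A_7), and {alpha_1, alpha_7, alpha_9} form a chain of 3 nodes with a double edge at one end; the terminal node there is the unique long simple root (C_3). A semisimple Lie algebra decomposes uniquely as the direct sum of simple ideals, one per connected component of its Dynkin diagram, so g ≅ A_7 ⊕ C_3 (dimension 63 + 21 = 84).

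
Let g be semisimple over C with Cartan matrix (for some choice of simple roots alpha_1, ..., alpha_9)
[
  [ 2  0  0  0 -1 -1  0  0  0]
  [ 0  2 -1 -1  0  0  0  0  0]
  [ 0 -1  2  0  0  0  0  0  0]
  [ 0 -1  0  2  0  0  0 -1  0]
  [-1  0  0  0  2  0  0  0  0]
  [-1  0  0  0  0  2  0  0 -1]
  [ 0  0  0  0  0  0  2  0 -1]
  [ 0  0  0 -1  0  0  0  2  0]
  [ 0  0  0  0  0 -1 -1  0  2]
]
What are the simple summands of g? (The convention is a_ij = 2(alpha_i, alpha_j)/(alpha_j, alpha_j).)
The diagram associated to this matrix has two connected components: the simple roots {alpha_2, alpha_3, alpha_4, alpha_8} form a chain of 4 nodes with single edges (A_4), and {alpha_1, alpha_5, alpha_6, alpha_7, alpha_9} form a chain of 5 nodes with single edges (A_5). A semisimple Lie algebra decomposes uniquely as the direct sum of simple ideals, one per connected component of its Dynkin diagram, so g ≅ A_4 ⊕ A_5 (dimension 24 + 35 = 59).

A_4 ⊕ A_5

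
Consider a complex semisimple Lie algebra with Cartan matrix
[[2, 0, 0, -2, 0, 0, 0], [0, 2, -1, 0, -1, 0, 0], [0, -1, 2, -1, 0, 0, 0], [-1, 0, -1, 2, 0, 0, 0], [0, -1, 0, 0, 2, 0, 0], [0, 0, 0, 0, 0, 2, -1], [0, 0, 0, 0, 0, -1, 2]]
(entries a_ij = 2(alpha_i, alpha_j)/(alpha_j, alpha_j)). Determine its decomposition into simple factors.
A_2 (sl(3)) ⊕ C_5 (sp(10))

The diagram associated to this matrix has two connected components: the simple roots {alpha_6, alpha_7} form a chain of 2 nodes with single edges (A_2), and {alpha_1, alpha_2, alpha_3, alpha_4, alpha_5} form a chain of 5 nodes with a double edge at one end; the terminal node there is the unique long simple root (C_5). A semisimple Lie algebra decomposes uniquely as the direct sum of simple ideals, one per connected component of its Dynkin diagram, so g ≅ A_2 ⊕ C_5 (dimension 8 + 55 = 63).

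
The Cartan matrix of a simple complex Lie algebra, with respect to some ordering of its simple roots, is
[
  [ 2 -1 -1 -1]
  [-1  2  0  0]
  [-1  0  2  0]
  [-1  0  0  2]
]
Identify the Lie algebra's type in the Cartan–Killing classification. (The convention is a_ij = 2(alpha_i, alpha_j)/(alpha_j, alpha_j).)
D_4

The matrix has rank 4 with 2's on the diagonal. Reading the off-diagonal entries as Dynkin edges (a single edge where a_ij = a_ji = -1; a double or triple edge where a_ij * a_ji = 2 or 3), the diagram is a chain of 2 nodes with a fork of two nodes at one end (D_4). One simple-root ordering that puts it in standard form is (alpha_4, alpha_1, alpha_2, alpha_3). So the algebra is type D_4, i.e. so(8).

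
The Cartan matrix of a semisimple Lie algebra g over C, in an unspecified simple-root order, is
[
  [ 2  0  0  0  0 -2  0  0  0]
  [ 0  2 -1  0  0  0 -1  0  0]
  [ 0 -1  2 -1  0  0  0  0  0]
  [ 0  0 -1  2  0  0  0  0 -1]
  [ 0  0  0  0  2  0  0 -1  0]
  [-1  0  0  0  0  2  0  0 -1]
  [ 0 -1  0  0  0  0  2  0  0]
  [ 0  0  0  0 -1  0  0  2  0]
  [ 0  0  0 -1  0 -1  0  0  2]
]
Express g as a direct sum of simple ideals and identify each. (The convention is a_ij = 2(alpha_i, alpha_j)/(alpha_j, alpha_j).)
A_2 (sl(3)) + C_7 (sp(14))

The diagram associated to this matrix has two connected components: the simple roots {alpha_5, alpha_8} form a chain of 2 nodes with single edges (A_2), and {alpha_1, alpha_2, alpha_3, alpha_4, alpha_6, alpha_7, alpha_9} form a chain of 7 nodes with a double edge at one end; the terminal node there is the unique long simple root (C_7). A semisimple Lie algebra decomposes uniquely as the direct sum of simple ideals, one per connected component of its Dynkin diagram, so g ≅ A_2 ⊕ C_7 (dimension 8 + 105 = 113).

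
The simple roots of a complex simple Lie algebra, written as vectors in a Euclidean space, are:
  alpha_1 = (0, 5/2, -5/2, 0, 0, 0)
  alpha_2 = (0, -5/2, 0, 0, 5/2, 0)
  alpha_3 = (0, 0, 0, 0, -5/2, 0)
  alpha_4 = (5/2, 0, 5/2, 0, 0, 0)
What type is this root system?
B4

Compute the Cartan integers a_ij = 2(alpha_i, alpha_j)/(alpha_j, alpha_j); the resulting 4x4 Cartan matrix is
[[2, -1, 0, -1], [-1, 2, -2, 0], [0, -1, 2, 0], [-1, 0, 0, 2]].
The roots have two lengths (squared-length ratio 2:1); the short ones are alpha_{3}. The associated Dynkin diagram is a chain of 4 nodes with a double edge at one end; the terminal node there is the unique short simple root (B_4), so the type is B_4 (the algebra so(9)).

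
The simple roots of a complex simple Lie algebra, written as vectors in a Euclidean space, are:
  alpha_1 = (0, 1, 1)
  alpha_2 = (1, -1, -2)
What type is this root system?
Compute the Cartan integers a_ij = 2(alpha_i, alpha_j)/(alpha_j, alpha_j); the resulting 2x2 Cartan matrix is
[[2, -1], [-3, 2]].
The roots have two lengths (squared-length ratio 3:1); the short ones are alpha_{1}. The associated Dynkin diagram is two nodes joined by a triple edge (G_2), so the type is G_2.

G2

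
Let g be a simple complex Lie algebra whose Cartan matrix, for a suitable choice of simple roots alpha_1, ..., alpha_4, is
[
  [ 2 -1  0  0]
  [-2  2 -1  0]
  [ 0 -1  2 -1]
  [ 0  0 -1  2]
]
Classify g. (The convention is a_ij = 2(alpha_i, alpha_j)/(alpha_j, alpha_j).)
B_4 (so(9))

The matrix has rank 4 with 2's on the diagonal. Reading the off-diagonal entries as Dynkin edges (a single edge where a_ij = a_ji = -1; a double or triple edge where a_ij * a_ji = 2 or 3), the diagram is a chain of 4 nodes with a double edge at one end; the terminal node there is the unique short simple root (B_4). One simple-root ordering that puts it in standard form is (alpha_4, alpha_3, alpha_2, alpha_1). So the algebra is type B_4, i.e. so(9).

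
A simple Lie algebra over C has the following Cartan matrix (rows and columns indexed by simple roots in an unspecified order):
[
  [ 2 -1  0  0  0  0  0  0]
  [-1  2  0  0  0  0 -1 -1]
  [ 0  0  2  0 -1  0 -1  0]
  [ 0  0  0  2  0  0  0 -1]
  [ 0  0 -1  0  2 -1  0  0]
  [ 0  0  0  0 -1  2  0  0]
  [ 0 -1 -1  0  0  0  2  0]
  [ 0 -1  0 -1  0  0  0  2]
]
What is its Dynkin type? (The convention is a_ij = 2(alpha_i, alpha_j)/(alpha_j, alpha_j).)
The matrix has rank 8 with 2's on the diagonal. Reading the off-diagonal entries as Dynkin edges (a single edge where a_ij = a_ji = -1; a double or triple edge where a_ij * a_ji = 2 or 3), the diagram is a chain of 7 nodes with one extra node attached to the third node from one end (E_8). One simple-root ordering that puts it in standard form is (alpha_4, alpha_1, alpha_8, alpha_2, alpha_7, alpha_3, alpha_5, alpha_6). So the algebra is type E_8.

type E_8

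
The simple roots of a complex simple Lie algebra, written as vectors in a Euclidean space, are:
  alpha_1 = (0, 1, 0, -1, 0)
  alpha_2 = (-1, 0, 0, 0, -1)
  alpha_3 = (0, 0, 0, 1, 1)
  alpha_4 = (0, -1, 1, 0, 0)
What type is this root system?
Compute the Cartan integers a_ij = 2(alpha_i, alpha_j)/(alpha_j, alpha_j); the resulting 4x4 Cartan matrix is
[[2, 0, -1, -1], [0, 2, -1, 0], [-1, -1, 2, 0], [-1, 0, 0, 2]].
All simple roots have the same length, so the diagram is simply laced. The associated Dynkin diagram is a chain of 4 nodes with single edges (A_4), so the type is A_4 (the algebra sl(5)).

A_4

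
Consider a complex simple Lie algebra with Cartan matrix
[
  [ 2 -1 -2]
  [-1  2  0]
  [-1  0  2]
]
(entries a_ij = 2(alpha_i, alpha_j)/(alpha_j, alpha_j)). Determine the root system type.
The matrix has rank 3 with 2's on the diagonal. Reading the off-diagonal entries as Dynkin edges (a single edge where a_ij = a_ji = -1; a double or triple edge where a_ij * a_ji = 2 or 3), the diagram is a chain of 3 nodes with a double edge at one end; the terminal node there is the unique short simple root (B_3). One simple-root ordering that puts it in standard form is (alpha_2, alpha_1, alpha_3). So the algebra is type B_3, i.e. so(7).

B3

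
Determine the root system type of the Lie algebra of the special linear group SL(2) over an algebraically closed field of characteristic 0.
A_1 (sl(2))

This is sl(2), which has dimension 2^2 - 1 = 3 and rank 2 - 1 = 1 (a Cartan subalgebra is the diagonal traceless matrices). In the classification of classical Lie algebras, the special linear algebra sl(n+1) has type A_n; here n = 1, so the Dynkin diagram is a chain of 1 nodes with single edges (A_1). Hence the type is A_1.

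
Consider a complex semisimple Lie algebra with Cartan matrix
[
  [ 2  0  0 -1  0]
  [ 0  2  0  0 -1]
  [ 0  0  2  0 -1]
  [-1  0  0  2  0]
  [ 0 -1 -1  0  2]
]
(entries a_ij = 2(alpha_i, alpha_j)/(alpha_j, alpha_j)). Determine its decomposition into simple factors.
The diagram associated to this matrix has two connected components: the simple roots {alpha_1, alpha_4} form a chain of 2 nodes with single edges (A_2), and {alpha_2, alpha_3, alpha_5} form a chain of 3 nodes with single edges (A_3). A semisimple Lie algebra decomposes uniquely as the direct sum of simple ideals, one per connected component of its Dynkin diagram, so g ≅ A_2 ⊕ A_3 (dimension 8 + 15 = 23).

A2 ⊕ A3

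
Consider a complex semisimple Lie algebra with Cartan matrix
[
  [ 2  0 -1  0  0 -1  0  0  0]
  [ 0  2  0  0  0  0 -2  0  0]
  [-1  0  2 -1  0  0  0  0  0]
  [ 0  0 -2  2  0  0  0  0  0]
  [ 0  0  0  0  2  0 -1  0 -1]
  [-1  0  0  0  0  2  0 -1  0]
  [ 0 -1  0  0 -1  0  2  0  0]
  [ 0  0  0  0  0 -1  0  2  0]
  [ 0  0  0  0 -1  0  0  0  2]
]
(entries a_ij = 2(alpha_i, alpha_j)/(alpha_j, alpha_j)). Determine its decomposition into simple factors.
The diagram associated to this matrix has two connected components: the simple roots {alpha_2, alpha_5, alpha_7, alpha_9} form a chain of 4 nodes with a double edge at one end; the terminal node there is the unique long simple root (C_4), and {alpha_1, alpha_3, alpha_4, alpha_6, alpha_8} form a chain of 5 nodes with a double edge at one end; the terminal node there is the unique long simple root (C_5). A semisimple Lie algebra decomposes uniquely as the direct sum of simple ideals, one per connected component of its Dynkin diagram, so g ≅ C_4 ⊕ C_5 (dimension 36 + 55 = 91).

C_4 (sp(8)) ⊕ C_5 (sp(10))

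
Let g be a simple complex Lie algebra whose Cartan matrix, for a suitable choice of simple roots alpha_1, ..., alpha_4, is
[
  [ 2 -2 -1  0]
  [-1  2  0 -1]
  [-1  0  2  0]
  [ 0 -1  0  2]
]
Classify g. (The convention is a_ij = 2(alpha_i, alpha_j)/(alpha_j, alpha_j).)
type F_4

The matrix has rank 4 with 2's on the diagonal. Reading the off-diagonal entries as Dynkin edges (a single edge where a_ij = a_ji = -1; a double or triple edge where a_ij * a_ji = 2 or 3), the diagram is a chain of 4 nodes with a double edge between the middle two (F_4). One simple-root ordering that puts it in standard form is (alpha_3, alpha_1, alpha_2, alpha_4). So the algebra is type F_4.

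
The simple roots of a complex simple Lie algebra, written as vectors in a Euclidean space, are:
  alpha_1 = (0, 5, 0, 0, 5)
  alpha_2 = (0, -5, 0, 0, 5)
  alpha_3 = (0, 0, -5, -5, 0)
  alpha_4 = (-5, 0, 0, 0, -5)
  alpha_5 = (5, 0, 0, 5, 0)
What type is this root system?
type D_5

Compute the Cartan integers a_ij = 2(alpha_i, alpha_j)/(alpha_j, alpha_j); the resulting 5x5 Cartan matrix is
[[2, 0, 0, -1, 0], [0, 2, 0, -1, 0], [0, 0, 2, 0, -1], [-1, -1, 0, 2, -1], [0, 0, -1, -1, 2]].
All simple roots have the same length, so the diagram is simply laced. The associated Dynkin diagram is a chain of 3 nodes with a fork of two nodes at one end (D_5), so the type is D_5 (the algebra so(10)).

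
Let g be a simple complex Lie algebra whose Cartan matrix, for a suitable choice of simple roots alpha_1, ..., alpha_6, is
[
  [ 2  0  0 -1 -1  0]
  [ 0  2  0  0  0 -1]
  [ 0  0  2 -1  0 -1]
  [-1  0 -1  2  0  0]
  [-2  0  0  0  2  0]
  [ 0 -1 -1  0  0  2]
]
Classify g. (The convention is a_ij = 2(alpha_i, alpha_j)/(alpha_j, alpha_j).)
The matrix has rank 6 with 2's on the diagonal. Reading the off-diagonal entries as Dynkin edges (a single edge where a_ij = a_ji = -1; a double or triple edge where a_ij * a_ji = 2 or 3), the diagram is a chain of 6 nodes with a double edge at one end; the terminal node there is the unique long simple root (C_6). One simple-root ordering that puts it in standard form is (alpha_2, alpha_6, alpha_3, alpha_4, alpha_1, alpha_5). So the algebra is type C_6, i.e. sp(12).

C_6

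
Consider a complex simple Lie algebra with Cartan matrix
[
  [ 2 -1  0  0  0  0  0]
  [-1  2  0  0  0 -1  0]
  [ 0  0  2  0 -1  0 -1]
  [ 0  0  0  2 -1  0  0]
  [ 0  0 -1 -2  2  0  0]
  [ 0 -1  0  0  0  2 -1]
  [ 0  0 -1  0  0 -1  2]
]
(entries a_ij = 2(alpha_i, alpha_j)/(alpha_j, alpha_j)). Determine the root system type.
type B_7

The matrix has rank 7 with 2's on the diagonal. Reading the off-diagonal entries as Dynkin edges (a single edge where a_ij = a_ji = -1; a double or triple edge where a_ij * a_ji = 2 or 3), the diagram is a chain of 7 nodes with a double edge at one end; the terminal node there is the unique short simple root (B_7). One simple-root ordering that puts it in standard form is (alpha_1, alpha_2, alpha_6, alpha_7, alpha_3, alpha_5, alpha_4). So the algebra is type B_7, i.e. so(15).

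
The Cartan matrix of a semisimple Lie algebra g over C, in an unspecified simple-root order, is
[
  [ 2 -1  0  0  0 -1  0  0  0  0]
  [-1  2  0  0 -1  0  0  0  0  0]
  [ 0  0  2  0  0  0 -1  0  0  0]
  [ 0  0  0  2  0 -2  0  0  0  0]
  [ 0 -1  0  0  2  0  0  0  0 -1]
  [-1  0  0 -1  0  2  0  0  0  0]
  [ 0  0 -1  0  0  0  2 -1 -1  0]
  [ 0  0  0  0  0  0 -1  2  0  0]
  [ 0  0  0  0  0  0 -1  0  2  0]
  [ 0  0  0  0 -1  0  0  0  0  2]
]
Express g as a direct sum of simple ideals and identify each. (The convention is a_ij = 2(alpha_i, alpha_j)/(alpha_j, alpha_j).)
The diagram associated to this matrix has two connected components: the simple roots {alpha_1, alpha_2, alpha_4, alpha_5, alpha_6, alpha_10} form a chain of 6 nodes with a double edge at one end; the terminal node there is the unique long simple root (C_6), and {alpha_3, alpha_7, alpha_8, alpha_9} form a chain of 2 nodes with a fork of two nodes at one end (D_4). A semisimple Lie algebra decomposes uniquely as the direct sum of simple ideals, one per connected component of its Dynkin diagram, so g ≅ C_6 ⊕ D_4 (dimension 78 + 28 = 106).

C_6 + D_4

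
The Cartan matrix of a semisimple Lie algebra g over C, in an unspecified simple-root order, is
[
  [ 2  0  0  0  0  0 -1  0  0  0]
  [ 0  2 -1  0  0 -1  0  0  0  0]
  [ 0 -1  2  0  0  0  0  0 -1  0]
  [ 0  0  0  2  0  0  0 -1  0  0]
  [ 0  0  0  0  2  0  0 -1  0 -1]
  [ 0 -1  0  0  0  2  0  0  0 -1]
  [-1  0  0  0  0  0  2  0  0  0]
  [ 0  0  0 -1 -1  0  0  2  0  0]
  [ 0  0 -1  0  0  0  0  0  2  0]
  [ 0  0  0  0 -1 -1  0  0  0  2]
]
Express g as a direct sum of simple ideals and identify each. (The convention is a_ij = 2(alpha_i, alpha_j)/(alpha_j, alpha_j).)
The diagram associated to this matrix has two connected components: the simple roots {alpha_1, alpha_7} form a chain of 2 nodes with single edges (A_2), and {alpha_2, alpha_3, alpha_4, alpha_5, alpha_6, alpha_8, alpha_9, alpha_10} form a chain of 8 nodes with single edges (A_8). A semisimple Lie algebra decomposes uniquely as the direct sum of simple ideals, one per connected component of its Dynkin diagram, so g ≅ A_2 ⊕ A_8 (dimension 8 + 80 = 88).

A2 ⊕ A8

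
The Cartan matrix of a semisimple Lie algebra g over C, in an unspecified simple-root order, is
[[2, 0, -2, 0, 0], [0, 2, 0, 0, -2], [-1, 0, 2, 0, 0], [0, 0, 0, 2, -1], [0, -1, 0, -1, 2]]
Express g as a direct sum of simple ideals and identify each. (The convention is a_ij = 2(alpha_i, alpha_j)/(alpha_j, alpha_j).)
B2 + C3

The diagram associated to this matrix has two connected components: the simple roots {alpha_1, alpha_3} form a chain of 2 nodes with a double edge at one end; the terminal node there is the unique short simple root (B_2), and {alpha_2, alpha_4, alpha_5} form a chain of 3 nodes with a double edge at one end; the terminal node there is the unique long simple root (C_3). A semisimple Lie algebra decomposes uniquely as the direct sum of simple ideals, one per connected component of its Dynkin diagram, so g ≅ B_2 ⊕ C_3 (dimension 10 + 21 = 31).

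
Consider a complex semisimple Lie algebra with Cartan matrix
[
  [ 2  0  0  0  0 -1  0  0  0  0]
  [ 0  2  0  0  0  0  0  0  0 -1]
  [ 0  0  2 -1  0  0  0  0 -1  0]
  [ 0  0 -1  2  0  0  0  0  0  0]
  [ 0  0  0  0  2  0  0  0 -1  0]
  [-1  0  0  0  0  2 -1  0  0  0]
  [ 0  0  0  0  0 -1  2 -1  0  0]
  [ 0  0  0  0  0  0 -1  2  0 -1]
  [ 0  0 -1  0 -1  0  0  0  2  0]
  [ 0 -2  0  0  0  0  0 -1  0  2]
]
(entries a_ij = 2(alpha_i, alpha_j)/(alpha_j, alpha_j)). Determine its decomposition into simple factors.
The diagram associated to this matrix has two connected components: the simple roots {alpha_3, alpha_4, alpha_5, alpha_9} form a chain of 4 nodes with single edges (A_4), and {alpha_1, alpha_2, alpha_6, alpha_7, alpha_8, alpha_10} form a chain of 6 nodes with a double edge at one end; the terminal node there is the unique short simple root (B_6). A semisimple Lie algebra decomposes uniquely as the direct sum of simple ideals, one per connected component of its Dynkin diagram, so g ≅ A_4 ⊕ B_6 (dimension 24 + 78 = 102).

type A_4 ⊕ type B_6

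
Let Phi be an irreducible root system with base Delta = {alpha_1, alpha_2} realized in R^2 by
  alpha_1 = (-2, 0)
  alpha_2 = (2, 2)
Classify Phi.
type B_2

Compute the Cartan integers a_ij = 2(alpha_i, alpha_j)/(alpha_j, alpha_j); the resulting 2x2 Cartan matrix is
[[2, -1], [-2, 2]].
The roots have two lengths (squared-length ratio 2:1); the short ones are alpha_{1}. The associated Dynkin diagram is a chain of 2 nodes with a double edge at one end; the terminal node there is the unique short simple root (B_2), so the type is B_2 (the algebra so(5)).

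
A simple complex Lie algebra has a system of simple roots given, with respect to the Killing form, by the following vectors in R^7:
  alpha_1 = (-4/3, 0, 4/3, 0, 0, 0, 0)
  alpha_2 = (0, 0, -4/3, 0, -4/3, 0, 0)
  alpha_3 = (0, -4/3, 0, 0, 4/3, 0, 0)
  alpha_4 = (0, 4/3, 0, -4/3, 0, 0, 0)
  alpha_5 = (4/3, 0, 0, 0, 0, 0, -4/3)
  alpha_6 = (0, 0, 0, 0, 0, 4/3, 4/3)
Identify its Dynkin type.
Compute the Cartan integers a_ij = 2(alpha_i, alpha_j)/(alpha_j, alpha_j); the resulting 6x6 Cartan matrix is
[[2, -1, 0, 0, -1, 0], [-1, 2, -1, 0, 0, 0], [0, -1, 2, -1, 0, 0], [0, 0, -1, 2, 0, 0], [-1, 0, 0, 0, 2, -1], [0, 0, 0, 0, -1, 2]].
All simple roots have the same length, so the diagram is simply laced. The associated Dynkin diagram is a chain of 6 nodes with single edges (A_6), so the type is A_6 (the algebra sl(7)).

A6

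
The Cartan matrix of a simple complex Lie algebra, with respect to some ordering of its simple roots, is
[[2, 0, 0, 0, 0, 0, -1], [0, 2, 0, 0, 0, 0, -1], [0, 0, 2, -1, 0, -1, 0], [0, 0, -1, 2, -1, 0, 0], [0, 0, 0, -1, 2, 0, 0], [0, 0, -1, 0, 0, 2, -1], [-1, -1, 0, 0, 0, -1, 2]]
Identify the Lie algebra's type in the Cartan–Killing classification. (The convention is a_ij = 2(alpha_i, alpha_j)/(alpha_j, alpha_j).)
type D_7

The matrix has rank 7 with 2's on the diagonal. Reading the off-diagonal entries as Dynkin edges (a single edge where a_ij = a_ji = -1; a double or triple edge where a_ij * a_ji = 2 or 3), the diagram is a chain of 5 nodes with a fork of two nodes at one end (D_7). One simple-root ordering that puts it in standard form is (alpha_5, alpha_4, alpha_3, alpha_6, alpha_7, alpha_2, alpha_1). So the algebra is type D_7, i.e. so(14).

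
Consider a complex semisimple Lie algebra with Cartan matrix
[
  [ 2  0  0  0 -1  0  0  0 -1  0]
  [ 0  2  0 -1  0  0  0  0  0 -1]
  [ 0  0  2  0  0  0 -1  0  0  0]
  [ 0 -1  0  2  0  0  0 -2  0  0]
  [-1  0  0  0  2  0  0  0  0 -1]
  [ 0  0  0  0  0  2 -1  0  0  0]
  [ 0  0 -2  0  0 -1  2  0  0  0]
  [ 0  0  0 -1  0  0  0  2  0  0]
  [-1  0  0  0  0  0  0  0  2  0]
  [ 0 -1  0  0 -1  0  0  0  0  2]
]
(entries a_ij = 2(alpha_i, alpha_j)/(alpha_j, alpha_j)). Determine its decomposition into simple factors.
B_3 ⊕ B_7

The diagram associated to this matrix has two connected components: the simple roots {alpha_3, alpha_6, alpha_7} form a chain of 3 nodes with a double edge at one end; the terminal node there is the unique short simple root (B_3), and {alpha_1, alpha_2, alpha_4, alpha_5, alpha_8, alpha_9, alpha_10} form a chain of 7 nodes with a double edge at one end; the terminal node there is the unique short simple root (B_7). A semisimple Lie algebra decomposes uniquely as the direct sum of simple ideals, one per connected component of its Dynkin diagram, so g ≅ B_3 ⊕ B_7 (dimension 21 + 105 = 126).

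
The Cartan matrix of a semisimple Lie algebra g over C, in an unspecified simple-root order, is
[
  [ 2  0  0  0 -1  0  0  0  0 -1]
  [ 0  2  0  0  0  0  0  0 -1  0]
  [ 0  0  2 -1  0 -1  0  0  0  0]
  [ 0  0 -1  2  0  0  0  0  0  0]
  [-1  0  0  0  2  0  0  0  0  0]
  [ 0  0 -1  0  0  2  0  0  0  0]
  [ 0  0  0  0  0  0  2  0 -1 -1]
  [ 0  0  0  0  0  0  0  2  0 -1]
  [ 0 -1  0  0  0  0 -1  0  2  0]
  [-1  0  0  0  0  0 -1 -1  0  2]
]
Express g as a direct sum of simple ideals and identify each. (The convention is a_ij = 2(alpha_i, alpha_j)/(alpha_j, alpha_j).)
A_3 (sl(4)) + E_7

The diagram associated to this matrix has two connected components: the simple roots {alpha_3, alpha_4, alpha_6} form a chain of 3 nodes with single edges (A_3), and {alpha_1, alpha_2, alpha_5, alpha_7, alpha_8, alpha_9, alpha_10} form a chain of 6 nodes with one extra node attached to the third node from one end (E_7). A semisimple Lie algebra decomposes uniquely as the direct sum of simple ideals, one per connected component of its Dynkin diagram, so g ≅ A_3 ⊕ E_7 (dimension 15 + 133 = 148).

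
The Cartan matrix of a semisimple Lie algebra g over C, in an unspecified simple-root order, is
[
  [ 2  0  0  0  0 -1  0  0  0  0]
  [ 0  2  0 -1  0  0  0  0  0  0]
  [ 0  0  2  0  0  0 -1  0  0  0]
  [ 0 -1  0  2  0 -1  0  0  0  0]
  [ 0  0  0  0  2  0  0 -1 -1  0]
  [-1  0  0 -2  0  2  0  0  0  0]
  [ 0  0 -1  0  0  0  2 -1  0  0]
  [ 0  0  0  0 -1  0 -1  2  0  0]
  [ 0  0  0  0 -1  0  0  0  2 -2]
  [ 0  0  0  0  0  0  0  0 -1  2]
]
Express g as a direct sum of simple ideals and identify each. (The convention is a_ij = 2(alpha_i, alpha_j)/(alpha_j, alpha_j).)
B_6 + F_4

The diagram associated to this matrix has two connected components: the simple roots {alpha_3, alpha_5, alpha_7, alpha_8, alpha_9, alpha_10} form a chain of 6 nodes with a double edge at one end; the terminal node there is the unique short simple root (B_6), and {alpha_1, alpha_2, alpha_4, alpha_6} form a chain of 4 nodes with a double edge between the middle two (F_4). A semisimple Lie algebra decomposes uniquely as the direct sum of simple ideals, one per connected component of its Dynkin diagram, so g ≅ B_6 ⊕ F_4 (dimension 78 + 52 = 130).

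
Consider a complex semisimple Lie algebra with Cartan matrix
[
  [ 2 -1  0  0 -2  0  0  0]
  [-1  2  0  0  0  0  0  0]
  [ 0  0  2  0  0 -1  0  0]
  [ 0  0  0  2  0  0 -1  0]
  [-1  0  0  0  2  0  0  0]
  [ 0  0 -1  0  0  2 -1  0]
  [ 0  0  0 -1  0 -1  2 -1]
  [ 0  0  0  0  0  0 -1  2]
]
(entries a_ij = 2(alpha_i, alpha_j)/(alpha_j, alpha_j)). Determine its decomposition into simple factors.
The diagram associated to this matrix has two connected components: the simple roots {alpha_1, alpha_2, alpha_5} form a chain of 3 nodes with a double edge at one end; the terminal node there is the unique short simple root (B_3), and {alpha_3, alpha_4, alpha_6, alpha_7, alpha_8} form a chain of 3 nodes with a fork of two nodes at one end (D_5). A semisimple Lie algebra decomposes uniquely as the direct sum of simple ideals, one per connected component of its Dynkin diagram, so g ≅ B_3 ⊕ D_5 (dimension 21 + 45 = 66).

B_3 ⊕ D_5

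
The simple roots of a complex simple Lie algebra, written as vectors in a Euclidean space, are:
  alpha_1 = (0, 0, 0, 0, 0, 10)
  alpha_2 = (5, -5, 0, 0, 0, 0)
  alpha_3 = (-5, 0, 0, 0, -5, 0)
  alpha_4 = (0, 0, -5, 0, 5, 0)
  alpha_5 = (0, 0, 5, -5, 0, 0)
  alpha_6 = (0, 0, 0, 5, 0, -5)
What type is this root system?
C_6 (sp(12))

Compute the Cartan integers a_ij = 2(alpha_i, alpha_j)/(alpha_j, alpha_j); the resulting 6x6 Cartan matrix is
[[2, 0, 0, 0, 0, -2], [0, 2, -1, 0, 0, 0], [0, -1, 2, -1, 0, 0], [0, 0, -1, 2, -1, 0], [0, 0, 0, -1, 2, -1], [-1, 0, 0, 0, -1, 2]].
The roots have two lengths (squared-length ratio 2:1); the short ones are alpha_{2,3,4,5,6}. The associated Dynkin diagram is a chain of 6 nodes with a double edge at one end; the terminal node there is the unique long simple root (C_6), so the type is C_6 (the algebra sp(12)).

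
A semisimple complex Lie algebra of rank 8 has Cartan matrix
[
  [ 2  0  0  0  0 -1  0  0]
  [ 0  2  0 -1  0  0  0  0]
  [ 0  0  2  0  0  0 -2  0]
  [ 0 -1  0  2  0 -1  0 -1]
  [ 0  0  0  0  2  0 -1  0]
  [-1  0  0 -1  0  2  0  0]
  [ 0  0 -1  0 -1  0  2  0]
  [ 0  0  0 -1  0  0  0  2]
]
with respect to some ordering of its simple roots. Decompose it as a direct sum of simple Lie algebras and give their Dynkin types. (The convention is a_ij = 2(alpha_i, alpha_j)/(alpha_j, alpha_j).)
type C_3 ⊕ type D_5

The diagram associated to this matrix has two connected components: the simple roots {alpha_3, alpha_5, alpha_7} form a chain of 3 nodes with a double edge at one end; the terminal node there is the unique long simple root (C_3), and {alpha_1, alpha_2, alpha_4, alpha_6, alpha_8} form a chain of 3 nodes with a fork of two nodes at one end (D_5). A semisimple Lie algebra decomposes uniquely as the direct sum of simple ideals, one per connected component of its Dynkin diagram, so g ≅ C_3 ⊕ D_5 (dimension 21 + 45 = 66).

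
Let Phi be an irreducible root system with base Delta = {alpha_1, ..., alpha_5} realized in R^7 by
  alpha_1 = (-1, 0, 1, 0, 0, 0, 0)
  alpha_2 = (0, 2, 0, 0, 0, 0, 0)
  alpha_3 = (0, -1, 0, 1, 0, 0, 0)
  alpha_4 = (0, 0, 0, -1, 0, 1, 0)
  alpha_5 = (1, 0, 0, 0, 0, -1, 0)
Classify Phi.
C5

Compute the Cartan integers a_ij = 2(alpha_i, alpha_j)/(alpha_j, alpha_j); the resulting 5x5 Cartan matrix is
[[2, 0, 0, 0, -1], [0, 2, -2, 0, 0], [0, -1, 2, -1, 0], [0, 0, -1, 2, -1], [-1, 0, 0, -1, 2]].
The roots have two lengths (squared-length ratio 2:1); the short ones are alpha_{1,3,4,5}. The associated Dynkin diagram is a chain of 5 nodes with a double edge at one end; the terminal node there is the unique long simple root (C_5), so the type is C_5 (the algebra sp(10)).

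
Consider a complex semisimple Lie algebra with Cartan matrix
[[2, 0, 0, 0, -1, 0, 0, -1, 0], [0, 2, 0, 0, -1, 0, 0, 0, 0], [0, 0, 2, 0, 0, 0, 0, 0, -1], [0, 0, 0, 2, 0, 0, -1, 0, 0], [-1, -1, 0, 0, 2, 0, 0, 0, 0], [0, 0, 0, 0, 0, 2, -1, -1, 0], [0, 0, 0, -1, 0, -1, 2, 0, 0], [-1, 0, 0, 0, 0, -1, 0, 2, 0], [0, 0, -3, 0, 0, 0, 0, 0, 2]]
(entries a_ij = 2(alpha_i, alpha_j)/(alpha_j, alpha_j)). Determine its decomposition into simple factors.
The diagram associated to this matrix has two connected components: the simple roots {alpha_1, alpha_2, alpha_4, alpha_5, alpha_6, alpha_7, alpha_8} form a chain of 7 nodes with single edges (A_7), and {alpha_3, alpha_9} form two nodes joined by a triple edge (G_2). A semisimple Lie algebra decomposes uniquely as the direct sum of simple ideals, one per connected component of its Dynkin diagram, so g ≅ A_7 ⊕ G_2 (dimension 63 + 14 = 77).

A7 + G2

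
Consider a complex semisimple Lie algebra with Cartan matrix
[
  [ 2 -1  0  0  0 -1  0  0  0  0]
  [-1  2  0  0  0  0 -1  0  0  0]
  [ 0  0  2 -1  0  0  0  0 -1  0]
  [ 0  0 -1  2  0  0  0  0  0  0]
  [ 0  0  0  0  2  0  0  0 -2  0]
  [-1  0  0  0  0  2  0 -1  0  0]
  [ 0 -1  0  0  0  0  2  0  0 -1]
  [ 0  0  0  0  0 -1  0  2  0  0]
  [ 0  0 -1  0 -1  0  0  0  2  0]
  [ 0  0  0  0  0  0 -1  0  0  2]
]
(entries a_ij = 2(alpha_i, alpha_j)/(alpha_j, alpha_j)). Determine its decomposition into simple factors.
The diagram associated to this matrix has two connected components: the simple roots {alpha_1, alpha_2, alpha_6, alpha_7, alpha_8, alpha_10} form a chain of 6 nodes with single edges (A_6), and {alpha_3, alpha_4, alpha_5, alpha_9} form a chain of 4 nodes with a double edge at one end; the terminal node there is the unique long simple root (C_4). A semisimple Lie algebra decomposes uniquely as the direct sum of simple ideals, one per connected component of its Dynkin diagram, so g ≅ A_6 ⊕ C_4 (dimension 48 + 36 = 84).

A_6 (sl(7)) + C_4 (sp(8))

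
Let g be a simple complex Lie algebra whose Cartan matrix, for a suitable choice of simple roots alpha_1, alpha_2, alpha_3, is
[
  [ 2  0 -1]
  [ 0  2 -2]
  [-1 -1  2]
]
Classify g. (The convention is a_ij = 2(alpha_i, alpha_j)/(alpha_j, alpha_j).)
C3

The matrix has rank 3 with 2's on the diagonal. Reading the off-diagonal entries as Dynkin edges (a single edge where a_ij = a_ji = -1; a double or triple edge where a_ij * a_ji = 2 or 3), the diagram is a chain of 3 nodes with a double edge at one end; the terminal node there is the unique long simple root (C_3). One simple-root ordering that puts it in standard form is (alpha_1, alpha_3, alpha_2). So the algebra is type C_3, i.e. sp(6).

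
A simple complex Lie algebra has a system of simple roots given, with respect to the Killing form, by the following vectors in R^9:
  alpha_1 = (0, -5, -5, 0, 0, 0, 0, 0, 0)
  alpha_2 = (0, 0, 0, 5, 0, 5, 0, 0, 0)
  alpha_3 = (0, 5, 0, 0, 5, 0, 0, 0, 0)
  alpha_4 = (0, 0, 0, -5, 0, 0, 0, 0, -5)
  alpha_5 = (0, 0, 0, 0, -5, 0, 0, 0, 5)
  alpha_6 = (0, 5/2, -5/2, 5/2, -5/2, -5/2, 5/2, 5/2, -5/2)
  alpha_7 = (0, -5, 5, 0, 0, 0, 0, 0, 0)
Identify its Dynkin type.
Compute the Cartan integers a_ij = 2(alpha_i, alpha_j)/(alpha_j, alpha_j); the resulting 7x7 Cartan matrix is
[[2, 0, -1, 0, 0, 0, 0], [0, 2, 0, -1, 0, 0, 0], [-1, 0, 2, 0, -1, 0, -1], [0, -1, 0, 2, -1, 0, 0], [0, 0, -1, -1, 2, 0, 0], [0, 0, 0, 0, 0, 2, -1], [0, 0, -1, 0, 0, -1, 2]].
All simple roots have the same length, so the diagram is simply laced. The associated Dynkin diagram is a chain of 6 nodes with one extra node attached to the third node from one end (E_7), so the type is E_7.

E_7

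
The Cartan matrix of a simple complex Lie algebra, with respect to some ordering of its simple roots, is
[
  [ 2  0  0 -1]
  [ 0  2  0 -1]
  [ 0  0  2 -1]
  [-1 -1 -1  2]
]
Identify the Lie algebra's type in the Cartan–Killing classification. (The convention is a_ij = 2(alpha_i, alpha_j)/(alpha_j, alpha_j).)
The matrix has rank 4 with 2's on the diagonal. Reading the off-diagonal entries as Dynkin edges (a single edge where a_ij = a_ji = -1; a double or triple edge where a_ij * a_ji = 2 or 3), the diagram is a chain of 2 nodes with a fork of two nodes at one end (D_4). One simple-root ordering that puts it in standard form is (alpha_2, alpha_4, alpha_3, alpha_1). So the algebra is type D_4, i.e. so(8).

D_4 (so(8))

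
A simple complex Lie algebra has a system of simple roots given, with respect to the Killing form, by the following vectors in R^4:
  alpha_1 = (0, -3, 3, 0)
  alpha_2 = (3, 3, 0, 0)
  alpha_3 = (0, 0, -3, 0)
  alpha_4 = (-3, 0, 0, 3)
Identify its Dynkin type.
Compute the Cartan integers a_ij = 2(alpha_i, alpha_j)/(alpha_j, alpha_j); the resulting 4x4 Cartan matrix is
[[2, -1, -2, 0], [-1, 2, 0, -1], [-1, 0, 2, 0], [0, -1, 0, 2]].
The roots have two lengths (squared-length ratio 2:1); the short ones are alpha_{3}. The associated Dynkin diagram is a chain of 4 nodes with a double edge at one end; the terminal node there is the unique short simple root (B_4), so the type is B_4 (the algebra so(9)).

B4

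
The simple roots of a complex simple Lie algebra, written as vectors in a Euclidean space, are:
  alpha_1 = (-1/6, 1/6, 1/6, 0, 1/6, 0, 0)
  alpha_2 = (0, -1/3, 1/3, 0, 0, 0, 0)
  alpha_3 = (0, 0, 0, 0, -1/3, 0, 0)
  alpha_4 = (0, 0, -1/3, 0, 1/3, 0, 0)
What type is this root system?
F_4

Compute the Cartan integers a_ij = 2(alpha_i, alpha_j)/(alpha_j, alpha_j); the resulting 4x4 Cartan matrix is
[[2, 0, -1, 0], [0, 2, 0, -1], [-1, 0, 2, -1], [0, -1, -2, 2]].
The roots have two lengths (squared-length ratio 2:1); the short ones are alpha_{1,3}. The associated Dynkin diagram is a chain of 4 nodes with a double edge between the middle two (F_4), so the type is F_4.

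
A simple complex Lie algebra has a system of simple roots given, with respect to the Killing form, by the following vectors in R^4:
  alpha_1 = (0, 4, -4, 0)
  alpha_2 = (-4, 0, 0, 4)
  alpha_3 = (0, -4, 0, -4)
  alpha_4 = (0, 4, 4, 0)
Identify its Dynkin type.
D_4

Compute the Cartan integers a_ij = 2(alpha_i, alpha_j)/(alpha_j, alpha_j); the resulting 4x4 Cartan matrix is
[[2, 0, -1, 0], [0, 2, -1, 0], [-1, -1, 2, -1], [0, 0, -1, 2]].
All simple roots have the same length, so the diagram is simply laced. The associated Dynkin diagram is a chain of 2 nodes with a fork of two nodes at one end (D_4), so the type is D_4 (the algebra so(8)).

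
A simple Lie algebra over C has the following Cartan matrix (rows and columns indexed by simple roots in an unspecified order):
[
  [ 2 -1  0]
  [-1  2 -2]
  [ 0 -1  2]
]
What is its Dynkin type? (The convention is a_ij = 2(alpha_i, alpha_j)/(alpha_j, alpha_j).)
type B_3

The matrix has rank 3 with 2's on the diagonal. Reading the off-diagonal entries as Dynkin edges (a single edge where a_ij = a_ji = -1; a double or triple edge where a_ij * a_ji = 2 or 3), the diagram is a chain of 3 nodes with a double edge at one end; the terminal node there is the unique short simple root (B_3). One simple-root ordering that puts it in standard form is (alpha_1, alpha_2, alpha_3). So the algebra is type B_3, i.e. so(7).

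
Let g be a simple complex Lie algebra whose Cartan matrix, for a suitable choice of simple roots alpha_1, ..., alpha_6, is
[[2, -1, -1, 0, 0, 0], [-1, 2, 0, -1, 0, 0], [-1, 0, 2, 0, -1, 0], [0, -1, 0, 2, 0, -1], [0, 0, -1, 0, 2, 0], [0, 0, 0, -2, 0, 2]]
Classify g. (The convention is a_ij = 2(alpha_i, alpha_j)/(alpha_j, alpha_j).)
C_6 (sp(12))

The matrix has rank 6 with 2's on the diagonal. Reading the off-diagonal entries as Dynkin edges (a single edge where a_ij = a_ji = -1; a double or triple edge where a_ij * a_ji = 2 or 3), the diagram is a chain of 6 nodes with a double edge at one end; the terminal node there is the unique long simple root (C_6). One simple-root ordering that puts it in standard form is (alpha_5, alpha_3, alpha_1, alpha_2, alpha_4, alpha_6). So the algebra is type C_6, i.e. sp(12).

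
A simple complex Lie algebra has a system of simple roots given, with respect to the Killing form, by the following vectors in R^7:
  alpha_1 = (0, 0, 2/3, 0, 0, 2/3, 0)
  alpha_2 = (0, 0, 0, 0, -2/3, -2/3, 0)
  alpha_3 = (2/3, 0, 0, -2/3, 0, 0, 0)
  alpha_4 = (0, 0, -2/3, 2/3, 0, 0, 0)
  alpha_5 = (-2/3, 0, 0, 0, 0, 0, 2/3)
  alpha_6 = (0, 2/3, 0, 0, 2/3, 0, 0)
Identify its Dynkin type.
Compute the Cartan integers a_ij = 2(alpha_i, alpha_j)/(alpha_j, alpha_j); the resulting 6x6 Cartan matrix is
[[2, -1, 0, -1, 0, 0], [-1, 2, 0, 0, 0, -1], [0, 0, 2, -1, -1, 0], [-1, 0, -1, 2, 0, 0], [0, 0, -1, 0, 2, 0], [0, -1, 0, 0, 0, 2]].
All simple roots have the same length, so the diagram is simply laced. The associated Dynkin diagram is a chain of 6 nodes with single edges (A_6), so the type is A_6 (the algebra sl(7)).

A_6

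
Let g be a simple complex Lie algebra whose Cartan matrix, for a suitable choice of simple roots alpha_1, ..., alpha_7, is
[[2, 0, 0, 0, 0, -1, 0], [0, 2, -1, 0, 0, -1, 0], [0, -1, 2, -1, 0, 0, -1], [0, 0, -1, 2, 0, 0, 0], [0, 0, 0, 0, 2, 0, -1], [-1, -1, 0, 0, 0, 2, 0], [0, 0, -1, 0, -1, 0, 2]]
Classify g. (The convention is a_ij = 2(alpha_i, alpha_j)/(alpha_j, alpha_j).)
E_7

The matrix has rank 7 with 2's on the diagonal. Reading the off-diagonal entries as Dynkin edges (a single edge where a_ij = a_ji = -1; a double or triple edge where a_ij * a_ji = 2 or 3), the diagram is a chain of 6 nodes with one extra node attached to the third node from one end (E_7). One simple-root ordering that puts it in standard form is (alpha_5, alpha_4, alpha_7, alpha_3, alpha_2, alpha_6, alpha_1). So the algebra is type E_7.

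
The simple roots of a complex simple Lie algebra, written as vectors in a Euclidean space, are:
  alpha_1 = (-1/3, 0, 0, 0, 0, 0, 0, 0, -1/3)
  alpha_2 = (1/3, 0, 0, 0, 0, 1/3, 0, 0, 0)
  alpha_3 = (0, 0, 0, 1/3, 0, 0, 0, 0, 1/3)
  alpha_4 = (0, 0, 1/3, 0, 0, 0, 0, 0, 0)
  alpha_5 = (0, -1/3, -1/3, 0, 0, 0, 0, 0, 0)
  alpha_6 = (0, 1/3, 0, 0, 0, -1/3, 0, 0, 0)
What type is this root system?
B_6

Compute the Cartan integers a_ij = 2(alpha_i, alpha_j)/(alpha_j, alpha_j); the resulting 6x6 Cartan matrix is
[[2, -1, -1, 0, 0, 0], [-1, 2, 0, 0, 0, -1], [-1, 0, 2, 0, 0, 0], [0, 0, 0, 2, -1, 0], [0, 0, 0, -2, 2, -1], [0, -1, 0, 0, -1, 2]].
The roots have two lengths (squared-length ratio 2:1); the short ones are alpha_{4}. The associated Dynkin diagram is a chain of 6 nodes with a double edge at one end; the terminal node there is the unique short simple root (B_6), so the type is B_6 (the algebra so(13)).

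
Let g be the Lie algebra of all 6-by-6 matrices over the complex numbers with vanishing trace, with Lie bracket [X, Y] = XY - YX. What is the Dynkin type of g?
A5

This is sl(6), which has dimension 6^2 - 1 = 35 and rank 6 - 1 = 5 (a Cartan subalgebra is the diagonal traceless matrices). In the classification of classical Lie algebras, the special linear algebra sl(n+1) has type A_n; here n = 5, so the Dynkin diagram is a chain of 5 nodes with single edges (A_5). Hence the type is A_5.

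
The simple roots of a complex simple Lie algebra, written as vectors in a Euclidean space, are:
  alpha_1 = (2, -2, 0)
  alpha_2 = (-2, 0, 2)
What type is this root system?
Compute the Cartan integers a_ij = 2(alpha_i, alpha_j)/(alpha_j, alpha_j); the resulting 2x2 Cartan matrix is
[[2, -1], [-1, 2]].
All simple roots have the same length, so the diagram is simply laced. The associated Dynkin diagram is a chain of 2 nodes with single edges (A_2), so the type is A_2 (the algebra sl(3)).

type A_2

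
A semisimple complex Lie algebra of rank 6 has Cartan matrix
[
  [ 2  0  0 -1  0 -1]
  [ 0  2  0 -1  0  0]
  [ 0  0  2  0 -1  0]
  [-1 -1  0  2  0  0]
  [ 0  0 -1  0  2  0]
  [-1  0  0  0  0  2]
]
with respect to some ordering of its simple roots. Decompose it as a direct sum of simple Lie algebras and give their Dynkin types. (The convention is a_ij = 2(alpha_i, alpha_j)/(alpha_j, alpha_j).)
The diagram associated to this matrix has two connected components: the simple roots {alpha_3, alpha_5} form a chain of 2 nodes with single edges (A_2), and {alpha_1, alpha_2, alpha_4, alpha_6} form a chain of 4 nodes with single edges (A_4). A semisimple Lie algebra decomposes uniquely as the direct sum of simple ideals, one per connected component of its Dynkin diagram, so g ≅ A_2 ⊕ A_4 (dimension 8 + 24 = 32).

type A_2 + type A_4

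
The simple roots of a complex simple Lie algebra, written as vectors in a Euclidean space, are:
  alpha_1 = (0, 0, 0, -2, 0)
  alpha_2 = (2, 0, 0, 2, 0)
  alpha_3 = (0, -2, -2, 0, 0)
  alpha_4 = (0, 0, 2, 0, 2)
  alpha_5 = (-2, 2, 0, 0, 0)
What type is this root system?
B5

Compute the Cartan integers a_ij = 2(alpha_i, alpha_j)/(alpha_j, alpha_j); the resulting 5x5 Cartan matrix is
[[2, -1, 0, 0, 0], [-2, 2, 0, 0, -1], [0, 0, 2, -1, -1], [0, 0, -1, 2, 0], [0, -1, -1, 0, 2]].
The roots have two lengths (squared-length ratio 2:1); the short ones are alpha_{1}. The associated Dynkin diagram is a chain of 5 nodes with a double edge at one end; the terminal node there is the unique short simple root (B_5), so the type is B_5 (the algebra so(11)).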